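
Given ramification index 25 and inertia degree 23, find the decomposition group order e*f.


|D_P| = e * f
= 25 * 23
= 575

575


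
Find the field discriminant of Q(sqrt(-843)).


For K = Q(sqrt(d)) with d squarefree: disc(K) = d if d = 1 mod 4, and disc(K) = 4d if d = 2 or 3 mod 4.
Here d = -843, and d mod 4 = 1.
d = 1 mod 4 (O_K = Z[(1+sqrt(d))/2]), so disc(K) = d = -843

-843


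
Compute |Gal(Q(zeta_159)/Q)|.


|Gal(Q(zeta_159)/Q)| = phi(159)
= 104

104


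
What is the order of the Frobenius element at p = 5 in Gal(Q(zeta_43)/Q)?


The Frobenius at p in Gal(Q(zeta_n)/Q) = (Z/nZ)* is the class of p, so its order is ord_43(5), the smallest k >= 1 with 5^k = 1 mod 43.
n = 43 = 43, phi(43) = 42; the order divides phi(n).
Divisors of 42: 1, 2, 3, 6, 7, 14, 21, 42
Repeated squaring mod 43: 5^1 = 5, 5^2 = 25, 5^4 = 23, 5^8 = 13, 5^16 = 40, 5^32 = 9
Test divisors in increasing order:
  k=1: 5^1 = 5 mod 43
  k=2: 5^2 = 25 mod 43
  k=3: 5^3 = 25 * 5 = 39 mod 43
  k=6: 5^6 = 23 * 25 = 16 mod 43
  k=7: 5^7 = 23 * 25 * 5 = 37 mod 43
  k=14: 5^14 = 13 * 23 * 25 = 36 mod 43
  k=21: 5^21 = 40 * 23 * 5 = 42 mod 43
  k=42: 5^42 = 9 * 13 * 25 = 1 mod 43  <- first divisor giving 1
Order = 42

42


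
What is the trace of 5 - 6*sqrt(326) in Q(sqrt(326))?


Tr(a + b*sqrt(d)) = (a + b*sqrt(d)) + (a - b*sqrt(d)) = 2a
= 2 * (5)
= 10

10


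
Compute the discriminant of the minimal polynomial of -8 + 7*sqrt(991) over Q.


The element -8 + 7*sqrt(991) has minimal polynomial:
x^2 + 16*x - 48495
Discriminant = (16)^2 - 4*(-48495)
= 256 + 193980
= 194236

194236


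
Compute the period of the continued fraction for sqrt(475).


Run the CF algorithm for sqrt(475).
a_0 = floor(sqrt(475)) = 21; set m_0=0, q_0=1.
Recurrence: m' = q*a - m,  q' = (d - m'^2)/q,  a' = floor((a_0 + m')/q').
  step 1: m=21, q=34, a=1
  step 2: m=13, q=9, a=3
  step 3: m=14, q=31, a=1
  step 4: m=17, q=6, a=6
  step 5: m=19, q=19, a=2
  step 6: m=19, q=6, a=6
  step 7: m=17, q=31, a=1
  step 8: m=14, q=9, a=3
  step 9: m=13, q=34, a=1
  step 10: m=21, q=1, a=42
a_10 = 2*a_0 = 42, so the period closes here.
sqrt(475) = [21; 1, 3, 1, 6, 2, 6, 1, 3, 1, 42]
Period length = 10

10


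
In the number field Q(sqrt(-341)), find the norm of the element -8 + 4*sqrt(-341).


N(a + b*sqrt(d)) = a^2 - d*b^2
= (-8)^2 - (-341)*(4)^2
= 64 + 5456
= 5520

5520


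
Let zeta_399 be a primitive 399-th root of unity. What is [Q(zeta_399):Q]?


The degree equals Euler's totient phi(399).
399 = 3 * 7 * 19
phi(399) = 216

216


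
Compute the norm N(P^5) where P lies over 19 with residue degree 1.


N(P^a) = p^(a*f)
= 19^(5*1)
= 19^5
= 2476099

2476099


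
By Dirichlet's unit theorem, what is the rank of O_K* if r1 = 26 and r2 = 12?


By Dirichlet's unit theorem:
rank = r1 + r2 - 1
= 26 + 12 - 1
= 37

37


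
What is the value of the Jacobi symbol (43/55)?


Compute (43/55) via quadratic reciprocity:
  reciprocity: (43/55) -> -(55/43)
  reduce: (12/43)
  pull out 2: (2/43) = -1  (since 43 mod 8 = 3)
  pull out 2: (2/43) = -1  (since 43 mod 8 = 3)
  reciprocity: (3/43) -> -(43/3)
  reduce: (1/3)
  (1/3) = 1
Product of signs = 1

1


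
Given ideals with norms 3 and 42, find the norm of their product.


N(IJ) = N(I) * N(J)
= 3 * 42
= 126

126


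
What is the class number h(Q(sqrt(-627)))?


K = Q(sqrt(-627)). d mod 4 = 1, so D = disc(K) = d = -627
h(K) equals the number of primitive reduced positive-definite forms (a, b, c) = a*x^2 + b*x*y + c*y^2 with b^2 - 4ac = D,
where reduced means |b| <= a <= c, with b >= 0 whenever |b| = a or a = c, and primitive means gcd(a, b, c) = 1.
Reduced forces 3a^2 <= |D| = 627, so 1 <= a <= 14; b must have the parity of D, and c = (b^2 - D)/(4a) must be an integer >= a.
Enumerate a = 1..14, b in [-a, a]:
  a=1: (1, 1, 157)  [1]
  a=2: none
  a=3: (3, 3, 53)  [1]
  a=4..10: none
  a=11: (11, 11, 17)  [1]
  a=12: none
  a=13: (13, 7, 13)  [1]
  a=14: none
Total reduced forms: 1 + 1 + 1 + 1 = 4
h = 4

4


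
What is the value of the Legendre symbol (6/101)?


p = 101 is prime, so compute (6/101) with the reciprocity algorithm (Jacobi-symbol steps: pull out 2s via (2/n), flip via reciprocity, reduce):
  pull out 2: (2/101) = -1  (since 101 mod 8 = 5)
  reciprocity: (3/101) -> +(101/3)
  reduce: (2/3)
  pull out 2: (2/3) = -1  (since 3 mod 8 = 3)
  (1/3) = 1
Product of signs = 1
(6/101) = 1

1


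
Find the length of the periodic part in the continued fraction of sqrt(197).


Run the CF algorithm for sqrt(197).
a_0 = floor(sqrt(197)) = 14; set m_0=0, q_0=1.
Recurrence: m' = q*a - m,  q' = (d - m'^2)/q,  a' = floor((a_0 + m')/q').
  step 1: m=14, q=1, a=28
a_1 = 2*a_0 = 28, so the period closes here.
sqrt(197) = [14; 28]
Period length = 1

1


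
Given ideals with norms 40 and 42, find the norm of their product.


N(IJ) = N(I) * N(J)
= 40 * 42
= 1680

1680


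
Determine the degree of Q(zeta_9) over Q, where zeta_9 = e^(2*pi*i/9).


The degree equals Euler's totient phi(9).
9 = 3^2
phi(9) = 6

6


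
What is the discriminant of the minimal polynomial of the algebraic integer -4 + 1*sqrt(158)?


The element -4 + 1*sqrt(158) has minimal polynomial:
x^2 + 8*x - 142
Discriminant = (8)^2 - 4*(-142)
= 64 + 568
= 632

632


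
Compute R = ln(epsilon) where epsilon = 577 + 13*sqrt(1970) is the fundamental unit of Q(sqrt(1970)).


epsilon = 577 + 13*sqrt(1970)
= 1154.0009
R = ln(1154.0009)
= 7.0510

7.0510


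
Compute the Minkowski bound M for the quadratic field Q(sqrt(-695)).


d = -695, d mod 4 = 1, so disc(K) = d = -695; |disc(K)| = 695
Imaginary quadratic field, so n = 2, s = r2 = 1, r1 = 0
M = (n!/n^n) * (4/pi)^s * sqrt(|disc(K)|) = (2!/2^2) * (4/pi)^1 * sqrt(695)
= 0.5 * 1.273240 * 26.362853
= 16.7831

16.7831


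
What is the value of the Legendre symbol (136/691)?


p = 691 is prime, so compute (136/691) with the reciprocity algorithm (Jacobi-symbol steps: pull out 2s via (2/n), flip via reciprocity, reduce):
  pull out 2: (2/691) = -1  (since 691 mod 8 = 3)
  pull out 2: (2/691) = -1  (since 691 mod 8 = 3)
  pull out 2: (2/691) = -1  (since 691 mod 8 = 3)
  reciprocity: (17/691) -> +(691/17)
  reduce: (11/17)
  reciprocity: (11/17) -> +(17/11)
  reduce: (6/11)
  pull out 2: (2/11) = -1  (since 11 mod 8 = 3)
  reciprocity: (3/11) -> -(11/3)
  reduce: (2/3)
  pull out 2: (2/3) = -1  (since 3 mod 8 = 3)
  (1/3) = 1
Product of signs = 1
(136/691) = 1

1


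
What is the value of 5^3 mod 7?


p = 7 is prime and the exponent is (p-1)/2 = 3, so by Euler's criterion 5^3 = (5/7) = +1 or -1 mod 7.
Compute by square-and-multiply:
  3 = 2 + 1 (binary 11)
  Repeated squaring mod 7: 5^1 = 5, 5^2 = 4
  5^3 = 5^2 * 5^1 = 4 * 5 mod 7
    4 * 5 = 20 = 6 mod 7
  5^3 = 6 mod 7
Result 6 = p - 1 = -1 mod 7: 5 is a quadratic non-residue mod 7. As a residue in [0, p-1] the value is 6.
5^3 mod 7 = 6

6


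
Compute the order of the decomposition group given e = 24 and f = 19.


|D_P| = e * f
= 24 * 19
= 456

456


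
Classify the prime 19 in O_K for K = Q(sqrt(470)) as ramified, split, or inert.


K = Q(sqrt(470)). Since d mod 4 = 2, disc(K) = 1880.
Check p | disc: 1880 mod 19 = 18.
p does not divide disc. Compute Legendre symbol (d/p):
14^((19-1)/2) mod 19 = -1
(d/p) = -1, so p is inert: (p) stays prime with e=1, f=2, g=1.
Therefore p is inert.

inert


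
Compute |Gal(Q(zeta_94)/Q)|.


|Gal(Q(zeta_94)/Q)| = phi(94)
= 46

46


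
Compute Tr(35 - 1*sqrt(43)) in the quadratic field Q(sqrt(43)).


Tr(a + b*sqrt(d)) = (a + b*sqrt(d)) + (a - b*sqrt(d)) = 2a
= 2 * (35)
= 70

70


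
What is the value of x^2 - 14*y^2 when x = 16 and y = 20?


x^2 - d*y^2
= 16^2 - 14*20^2
= 256 - 5600
= -5344

-5344


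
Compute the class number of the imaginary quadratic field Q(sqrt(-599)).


K = Q(sqrt(-599)). d mod 4 = 1, so D = disc(K) = d = -599
h(K) equals the number of primitive reduced positive-definite forms (a, b, c) = a*x^2 + b*x*y + c*y^2 with b^2 - 4ac = D,
where reduced means |b| <= a <= c, with b >= 0 whenever |b| = a or a = c, and primitive means gcd(a, b, c) = 1.
Reduced forces 3a^2 <= |D| = 599, so 1 <= a <= 14; b must have the parity of D, and c = (b^2 - D)/(4a) must be an integer >= a.
Enumerate a = 1..14, b in [-a, a]:
  a=1: (1, 1, 150)  [1]
  a=2: (2, -1, 75), (2, 1, 75)  [2]
  a=3: (3, -1, 50), (3, 1, 50)  [2]
  a=4: (4, -3, 38), (4, 3, 38)  [2]
  a=5: (5, -1, 30), (5, 1, 30)  [2]
  a=6: (6, -5, 26), (6, -1, 25), (6, 1, 25), (6, 5, 26)  [4]
  a=7: none
  a=8: (8, -3, 19), (8, 3, 19)  [2]
  a=9: (9, -7, 18), (9, 7, 18)  [2]
  a=10: (10, -9, 17), (10, -1, 15), (10, 1, 15), (10, 9, 17)  [4]
  a=11: none
  a=12: (12, -11, 15), (12, -5, 13), (12, 5, 13), (12, 11, 15)  [4]
  a=13..14: none
Total reduced forms: 1 + 2 + 2 + 2 + 2 + 4 + 2 + 2 + 4 + 4 = 25
h = 25

25


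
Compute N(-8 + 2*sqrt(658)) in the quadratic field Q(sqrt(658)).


N(a + b*sqrt(d)) = a^2 - d*b^2
= (-8)^2 - (658)*(2)^2
= 64 - 2632
= -2568

-2568


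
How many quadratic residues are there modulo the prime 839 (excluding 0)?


For prime p, the number of non-zero quadratic residues is (p-1)/2.
= (839-1)/2
= 419

419


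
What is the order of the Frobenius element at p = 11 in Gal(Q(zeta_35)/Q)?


The Frobenius at p in Gal(Q(zeta_n)/Q) = (Z/nZ)* is the class of p, so its order is ord_35(11), the smallest k >= 1 with 11^k = 1 mod 35.
n = 35 = 5 * 7, phi(35) = 24; the order divides phi(n).
Divisors of 24: 1, 2, 3, 4, 6, 8, 12, 24
Repeated squaring mod 35: 11^1 = 11, 11^2 = 16, 11^4 = 11, 11^8 = 16, 11^16 = 11
Test divisors in increasing order:
  k=1: 11^1 = 11 mod 35
  k=2: 11^2 = 16 mod 35
  k=3: 11^3 = 16 * 11 = 1 mod 35  <- first divisor giving 1
Order = 3

3


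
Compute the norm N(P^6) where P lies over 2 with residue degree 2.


N(P^a) = p^(a*f)
= 2^(6*2)
= 2^12
= 4096

4096


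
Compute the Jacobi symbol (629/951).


Compute (629/951) via quadratic reciprocity:
  reciprocity: (629/951) -> +(951/629)
  reduce: (322/629)
  pull out 2: (2/629) = -1  (since 629 mod 8 = 5)
  reciprocity: (161/629) -> +(629/161)
  reduce: (146/161)
  pull out 2: (2/161) = +1  (since 161 mod 8 = 1)
  reciprocity: (73/161) -> +(161/73)
  reduce: (15/73)
  reciprocity: (15/73) -> +(73/15)
  reduce: (13/15)
  reciprocity: (13/15) -> +(15/13)
  reduce: (2/13)
  pull out 2: (2/13) = -1  (since 13 mod 8 = 5)
  (1/13) = 1
Product of signs = 1

1


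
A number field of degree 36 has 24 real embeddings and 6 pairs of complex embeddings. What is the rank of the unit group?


By Dirichlet's unit theorem:
rank = r1 + r2 - 1
= 24 + 6 - 1
= 29

29


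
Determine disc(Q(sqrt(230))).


For K = Q(sqrt(d)) with d squarefree: disc(K) = d if d = 1 mod 4, and disc(K) = 4d if d = 2 or 3 mod 4.
Here d = 230, and d mod 4 = 2.
d = 2 mod 4, not 1 (O_K = Z[sqrt(d)]), so disc(K) = 4d = 4 * (230) = 920

920


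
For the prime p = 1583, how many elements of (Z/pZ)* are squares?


For prime p, the number of non-zero quadratic residues is (p-1)/2.
= (1583-1)/2
= 791

791


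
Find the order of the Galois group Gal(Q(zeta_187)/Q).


|Gal(Q(zeta_187)/Q)| = phi(187)
= 160

160


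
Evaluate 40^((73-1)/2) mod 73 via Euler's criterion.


p = 73 is prime and the exponent is (p-1)/2 = 36, so by Euler's criterion 40^36 = (40/73) = +1 or -1 mod 73.
Compute by square-and-multiply:
  36 = 32 + 4 (binary 100100)
  Repeated squaring mod 73: 40^1 = 40, 40^2 = 67, 40^4 = 36, 40^8 = 55, 40^16 = 32, 40^32 = 2
  40^36 = 40^32 * 40^4 = 2 * 36 mod 73
    2 * 36 = 72 = 72 mod 73
  40^36 = 72 mod 73
Result 72 = p - 1 = -1 mod 73: 40 is a quadratic non-residue mod 73. As a residue in [0, p-1] the value is 72.
40^36 mod 73 = 72

72


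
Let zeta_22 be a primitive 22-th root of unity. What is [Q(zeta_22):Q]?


The degree equals Euler's totient phi(22).
22 = 2 * 11
phi(22) = 10

10


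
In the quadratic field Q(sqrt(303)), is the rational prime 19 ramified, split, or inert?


K = Q(sqrt(303)). Since d mod 4 = 3, disc(K) = 1212.
Check p | disc: 1212 mod 19 = 15.
p does not divide disc. Compute Legendre symbol (d/p):
18^((19-1)/2) mod 19 = -1
(d/p) = -1, so p is inert: (p) stays prime with e=1, f=2, g=1.
Therefore p is inert.

inert


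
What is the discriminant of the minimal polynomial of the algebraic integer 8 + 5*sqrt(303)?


The element 8 + 5*sqrt(303) has minimal polynomial:
x^2 - 16*x - 7511
Discriminant = (-16)^2 - 4*(-7511)
= 256 + 30044
= 30300

30300


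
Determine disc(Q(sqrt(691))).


For K = Q(sqrt(d)) with d squarefree: disc(K) = d if d = 1 mod 4, and disc(K) = 4d if d = 2 or 3 mod 4.
Here d = 691, and d mod 4 = 3.
d = 3 mod 4, not 1 (O_K = Z[sqrt(d)]), so disc(K) = 4d = 4 * (691) = 2764

2764


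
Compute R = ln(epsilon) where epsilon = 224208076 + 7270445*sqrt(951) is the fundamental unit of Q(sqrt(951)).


epsilon = 224208076 + 7270445*sqrt(951)
= 4.4842e+08
R = ln(4.4842e+08)
= 19.9212

19.9212


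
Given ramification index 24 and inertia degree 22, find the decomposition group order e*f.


|D_P| = e * f
= 24 * 22
= 528

528


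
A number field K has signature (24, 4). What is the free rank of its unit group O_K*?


By Dirichlet's unit theorem:
rank = r1 + r2 - 1
= 24 + 4 - 1
= 27

27


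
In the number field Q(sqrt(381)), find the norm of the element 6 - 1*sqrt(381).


N(a + b*sqrt(d)) = a^2 - d*b^2
= (6)^2 - (381)*(-1)^2
= 36 - 381
= -345

-345


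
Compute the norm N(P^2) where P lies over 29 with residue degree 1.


N(P^a) = p^(a*f)
= 29^(2*1)
= 29^2
= 841

841


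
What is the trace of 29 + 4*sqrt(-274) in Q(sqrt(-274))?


Tr(a + b*sqrt(d)) = (a + b*sqrt(d)) + (a - b*sqrt(d)) = 2a
= 2 * (29)
= 58

58


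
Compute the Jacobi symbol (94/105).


Compute (94/105) via quadratic reciprocity:
  pull out 2: (2/105) = +1  (since 105 mod 8 = 1)
  reciprocity: (47/105) -> +(105/47)
  reduce: (11/47)
  reciprocity: (11/47) -> -(47/11)
  reduce: (3/11)
  reciprocity: (3/11) -> -(11/3)
  reduce: (2/3)
  pull out 2: (2/3) = -1  (since 3 mod 8 = 3)
  (1/3) = 1
Product of signs = -1

-1


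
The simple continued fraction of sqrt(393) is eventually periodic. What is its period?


Run the CF algorithm for sqrt(393).
a_0 = floor(sqrt(393)) = 19; set m_0=0, q_0=1.
Recurrence: m' = q*a - m,  q' = (d - m'^2)/q,  a' = floor((a_0 + m')/q').
  step 1: m=19, q=32, a=1
  step 2: m=13, q=7, a=4
  step 3: m=15, q=24, a=1
  step 4: m=9, q=13, a=2
  step 5: m=17, q=8, a=4
  step 6: m=15, q=21, a=1
  step 7: m=6, q=17, a=1
  step 8: m=11, q=16, a=1
  step 9: m=5, q=23, a=1
  step 10: m=18, q=3, a=12
  step 11: m=18, q=23, a=1
  step 12: m=5, q=16, a=1
  step 13: m=11, q=17, a=1
  step 14: m=6, q=21, a=1
  step 15: m=15, q=8, a=4
  step 16: m=17, q=13, a=2
  step 17: m=9, q=24, a=1
  step 18: m=15, q=7, a=4
  step 19: m=13, q=32, a=1
  step 20: m=19, q=1, a=38
a_20 = 2*a_0 = 38, so the period closes here.
sqrt(393) = [19; 1, 4, 1, 2, 4, 1, 1, 1, 1, 12, 1, 1, 1, 1, 4, 2, 1, 4, 1, 38]
Period length = 20

20


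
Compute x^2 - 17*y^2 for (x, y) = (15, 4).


x^2 - d*y^2
= 15^2 - 17*4^2
= 225 - 272
= -47

-47


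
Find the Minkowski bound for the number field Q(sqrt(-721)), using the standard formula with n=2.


d = -721, d mod 4 = 3, so disc(K) = 4d = -2884; |disc(K)| = 2884
Imaginary quadratic field, so n = 2, s = r2 = 1, r1 = 0
M = (n!/n^n) * (4/pi)^s * sqrt(|disc(K)|) = (2!/2^2) * (4/pi)^1 * sqrt(2884)
= 0.5 * 1.273240 * 53.702886
= 34.1883

34.1883


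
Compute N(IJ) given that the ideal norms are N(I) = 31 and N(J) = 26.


N(IJ) = N(I) * N(J)
= 31 * 26
= 806

806


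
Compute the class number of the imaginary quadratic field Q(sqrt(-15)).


K = Q(sqrt(-15)). d mod 4 = 1, so D = disc(K) = d = -15
h(K) equals the number of primitive reduced positive-definite forms (a, b, c) = a*x^2 + b*x*y + c*y^2 with b^2 - 4ac = D,
where reduced means |b| <= a <= c, with b >= 0 whenever |b| = a or a = c, and primitive means gcd(a, b, c) = 1.
Reduced forces 3a^2 <= |D| = 15, so 1 <= a <= 2; b must have the parity of D, and c = (b^2 - D)/(4a) must be an integer >= a.
Enumerate a = 1..2, b in [-a, a]:
  a=1: (1, 1, 4)  [1]
  a=2: (2, 1, 2)  [1]
Total reduced forms: 1 + 1 = 2
h = 2

2


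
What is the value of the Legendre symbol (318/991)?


p = 991 is prime, so compute (318/991) with the reciprocity algorithm (Jacobi-symbol steps: pull out 2s via (2/n), flip via reciprocity, reduce):
  pull out 2: (2/991) = +1  (since 991 mod 8 = 7)
  reciprocity: (159/991) -> -(991/159)
  reduce: (37/159)
  reciprocity: (37/159) -> +(159/37)
  reduce: (11/37)
  reciprocity: (11/37) -> +(37/11)
  reduce: (4/11)
  pull out 2: (2/11) = -1  (since 11 mod 8 = 3)
  pull out 2: (2/11) = -1  (since 11 mod 8 = 3)
  (1/11) = 1
Product of signs = -1
(318/991) = -1

-1


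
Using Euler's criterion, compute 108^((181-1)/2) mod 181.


p = 181 is prime and the exponent is (p-1)/2 = 90, so by Euler's criterion 108^90 = (108/181) = +1 or -1 mod 181.
Compute by square-and-multiply:
  90 = 64 + 16 + 8 + 2 (binary 1011010)
  Repeated squaring mod 181: 108^1 = 108, 108^2 = 80, 108^4 = 65, 108^8 = 62, 108^16 = 43, 108^32 = 39, 108^64 = 73
  108^90 = 108^64 * 108^16 * 108^8 * 108^2 = 73 * 43 * 62 * 80 mod 181
    73 * 43 = 3139 = 62 mod 181
    62 * 62 = 3844 = 43 mod 181
    43 * 80 = 3440 = 1 mod 181
  108^90 = 1 mod 181
Result 1: 108 is a quadratic residue mod 181.
108^90 mod 181 = 1

1


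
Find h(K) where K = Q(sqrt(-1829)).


K = Q(sqrt(-1829)). d mod 4 = 3, so D = disc(K) = 4d = -7316
h(K) equals the number of primitive reduced positive-definite forms (a, b, c) = a*x^2 + b*x*y + c*y^2 with b^2 - 4ac = D,
where reduced means |b| <= a <= c, with b >= 0 whenever |b| = a or a = c, and primitive means gcd(a, b, c) = 1.
Reduced forces 3a^2 <= |D| = 7316, so 1 <= a <= 49; b must have the parity of D, and c = (b^2 - D)/(4a) must be an integer >= a.
Enumerate a = 1..49, b in [-a, a]:
  a=1: (1, 0, 1829)  [1]
  a=2: (2, 2, 915)  [1]
  a=3: (3, -2, 610), (3, 2, 610)  [2]
  a=4: none
  a=5: (5, -2, 366), (5, 2, 366)  [2]
  a=6: (6, -2, 305), (6, 2, 305)  [2]
  a=7..8: none
  a=9: (9, -8, 205), (9, 8, 205)  [2]
  a=10: (10, -2, 183), (10, 2, 183)  [2]
  a=11..12: none
  a=13: (13, -4, 141), (13, 4, 141)  [2]
  a=14: none
  a=15: (15, -8, 123), (15, -2, 122), (15, 2, 122), (15, 8, 123)  [4]
  a=16..17: none
  a=18: (18, -10, 103), (18, 10, 103)  [2]
  a=19..24: none
  a=25: (25, -22, 78), (25, 22, 78)  [2]
  a=26: (26, -22, 75), (26, 22, 75)  [2]
  a=27: (27, -26, 74), (27, 26, 74)  [2]
  a=28..29: none
  a=30: (30, -22, 65), (30, -2, 61), (30, 2, 61), (30, 22, 65)  [4]
  a=31: (31, 0, 59)  [1]
  a=32..36: none
  a=37: (37, -26, 54), (37, 26, 54)  [2]
  a=38: none
  a=39: (39, -22, 50), (39, -4, 47), (39, 4, 47), (39, 22, 50)  [4]
  a=40: none
  a=41: (41, -8, 45), (41, 8, 45)  [2]
  a=42..44: none
  a=45: (45, 28, 45)  [1]
  a=46..49: none
Total reduced forms: 1 + 1 + 2 + 2 + 2 + 2 + 2 + 2 + 4 + 2 + 2 + 2 + 2 + 4 + 1 + 2 + 4 + 2 + 1 = 40
h = 40

40


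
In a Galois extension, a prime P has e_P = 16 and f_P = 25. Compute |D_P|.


|D_P| = e * f
= 16 * 25
= 400

400


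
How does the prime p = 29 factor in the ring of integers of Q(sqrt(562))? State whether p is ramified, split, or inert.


K = Q(sqrt(562)). Since d mod 4 = 2, disc(K) = 2248.
Check p | disc: 2248 mod 29 = 15.
p does not divide disc. Compute Legendre symbol (d/p):
11^((29-1)/2) mod 29 = -1
(d/p) = -1, so p is inert: (p) stays prime with e=1, f=2, g=1.
Therefore p is inert.

inert


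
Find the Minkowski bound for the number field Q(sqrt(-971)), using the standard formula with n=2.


d = -971, d mod 4 = 1, so disc(K) = d = -971; |disc(K)| = 971
Imaginary quadratic field, so n = 2, s = r2 = 1, r1 = 0
M = (n!/n^n) * (4/pi)^s * sqrt(|disc(K)|) = (2!/2^2) * (4/pi)^1 * sqrt(971)
= 0.5 * 1.273240 * 31.160873
= 19.8376

19.8376


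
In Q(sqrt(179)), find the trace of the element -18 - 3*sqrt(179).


Tr(a + b*sqrt(d)) = (a + b*sqrt(d)) + (a - b*sqrt(d)) = 2a
= 2 * (-18)
= -36

-36


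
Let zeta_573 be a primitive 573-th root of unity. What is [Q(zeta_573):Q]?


The degree equals Euler's totient phi(573).
573 = 3 * 191
phi(573) = 380

380


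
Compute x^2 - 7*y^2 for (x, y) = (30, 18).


x^2 - d*y^2
= 30^2 - 7*18^2
= 900 - 2268
= -1368

-1368


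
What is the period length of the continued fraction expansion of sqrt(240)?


Run the CF algorithm for sqrt(240).
a_0 = floor(sqrt(240)) = 15; set m_0=0, q_0=1.
Recurrence: m' = q*a - m,  q' = (d - m'^2)/q,  a' = floor((a_0 + m')/q').
  step 1: m=15, q=15, a=2
  step 2: m=15, q=1, a=30
a_2 = 2*a_0 = 30, so the period closes here.
sqrt(240) = [15; 2, 30]
Period length = 2

2


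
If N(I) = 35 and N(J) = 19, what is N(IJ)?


N(IJ) = N(I) * N(J)
= 35 * 19
= 665

665


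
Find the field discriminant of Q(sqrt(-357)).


For K = Q(sqrt(d)) with d squarefree: disc(K) = d if d = 1 mod 4, and disc(K) = 4d if d = 2 or 3 mod 4.
Here d = -357, and d mod 4 = 3.
d = 3 mod 4, not 1 (O_K = Z[sqrt(d)]), so disc(K) = 4d = 4 * (-357) = -1428

-1428


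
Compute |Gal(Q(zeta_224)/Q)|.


|Gal(Q(zeta_224)/Q)| = phi(224)
= 96

96


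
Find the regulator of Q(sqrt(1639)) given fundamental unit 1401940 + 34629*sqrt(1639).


epsilon = 1401940 + 34629*sqrt(1639)
= 2.8039e+06
R = ln(2.8039e+06)
= 14.8465

14.8465


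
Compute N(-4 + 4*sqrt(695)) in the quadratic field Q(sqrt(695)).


N(a + b*sqrt(d)) = a^2 - d*b^2
= (-4)^2 - (695)*(4)^2
= 16 - 11120
= -11104

-11104


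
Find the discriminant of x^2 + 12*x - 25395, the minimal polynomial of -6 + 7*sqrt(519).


The element -6 + 7*sqrt(519) has minimal polynomial:
x^2 + 12*x - 25395
Discriminant = (12)^2 - 4*(-25395)
= 144 + 101580
= 101724

101724


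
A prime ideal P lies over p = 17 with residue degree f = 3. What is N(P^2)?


N(P^a) = p^(a*f)
= 17^(2*3)
= 17^6
= 24137569

24137569


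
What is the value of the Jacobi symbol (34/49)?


Compute (34/49) via quadratic reciprocity:
  pull out 2: (2/49) = +1  (since 49 mod 8 = 1)
  reciprocity: (17/49) -> +(49/17)
  reduce: (15/17)
  reciprocity: (15/17) -> +(17/15)
  reduce: (2/15)
  pull out 2: (2/15) = +1  (since 15 mod 8 = 7)
  (1/15) = 1
Product of signs = 1

1


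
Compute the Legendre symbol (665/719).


p = 719 is prime, so compute (665/719) with the reciprocity algorithm (Jacobi-symbol steps: pull out 2s via (2/n), flip via reciprocity, reduce):
  reciprocity: (665/719) -> +(719/665)
  reduce: (54/665)
  pull out 2: (2/665) = +1  (since 665 mod 8 = 1)
  reciprocity: (27/665) -> +(665/27)
  reduce: (17/27)
  reciprocity: (17/27) -> +(27/17)
  reduce: (10/17)
  pull out 2: (2/17) = +1  (since 17 mod 8 = 1)
  reciprocity: (5/17) -> +(17/5)
  reduce: (2/5)
  pull out 2: (2/5) = -1  (since 5 mod 8 = 5)
  (1/5) = 1
Product of signs = -1
(665/719) = -1

-1


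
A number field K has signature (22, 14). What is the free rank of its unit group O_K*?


By Dirichlet's unit theorem:
rank = r1 + r2 - 1
= 22 + 14 - 1
= 35

35


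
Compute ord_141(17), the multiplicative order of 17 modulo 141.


We want ord_141(17), the smallest k >= 1 with 17^k = 1 mod 141.
n = 141 = 3 * 47, phi(141) = 92; the order divides phi(n).
Divisors of 92: 1, 2, 4, 23, 46, 92
Repeated squaring mod 141: 17^1 = 17, 17^2 = 7, 17^4 = 49, 17^8 = 4, 17^16 = 16, 17^32 = 115, 17^64 = 112
Test divisors in increasing order:
  k=1: 17^1 = 17 mod 141
  k=2: 17^2 = 7 mod 141
  k=4: 17^4 = 49 mod 141
  k=23: 17^23 = 16 * 49 * 7 * 17 = 95 mod 141
  k=46: 17^46 = 115 * 4 * 49 * 7 = 1 mod 141  <- first divisor giving 1
Order = 46

46


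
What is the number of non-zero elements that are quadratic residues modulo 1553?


For prime p, the number of non-zero quadratic residues is (p-1)/2.
= (1553-1)/2
= 776

776


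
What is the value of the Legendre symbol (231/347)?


p = 347 is prime, so compute (231/347) with the reciprocity algorithm (Jacobi-symbol steps: pull out 2s via (2/n), flip via reciprocity, reduce):
  reciprocity: (231/347) -> -(347/231)
  reduce: (116/231)
  pull out 2: (2/231) = +1  (since 231 mod 8 = 7)
  pull out 2: (2/231) = +1  (since 231 mod 8 = 7)
  reciprocity: (29/231) -> +(231/29)
  reduce: (28/29)
  pull out 2: (2/29) = -1  (since 29 mod 8 = 5)
  pull out 2: (2/29) = -1  (since 29 mod 8 = 5)
  reciprocity: (7/29) -> +(29/7)
  reduce: (1/7)
  (1/7) = 1
Product of signs = -1
(231/347) = -1

-1


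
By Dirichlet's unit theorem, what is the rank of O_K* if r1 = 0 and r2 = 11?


By Dirichlet's unit theorem:
rank = r1 + r2 - 1
= 0 + 11 - 1
= 10

10


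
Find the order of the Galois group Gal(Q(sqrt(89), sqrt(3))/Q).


The 2 square roots of distinct primes are multiplicatively independent over Q,
so [K:Q] = 2^2 and Gal(K/Q) is isomorphic to (Z/2Z)^2.
|Gal| = 2^2 = 4

4


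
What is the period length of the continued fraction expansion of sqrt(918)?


Run the CF algorithm for sqrt(918).
a_0 = floor(sqrt(918)) = 30; set m_0=0, q_0=1.
Recurrence: m' = q*a - m,  q' = (d - m'^2)/q,  a' = floor((a_0 + m')/q').
  step 1: m=30, q=18, a=3
  step 2: m=24, q=19, a=2
  step 3: m=14, q=38, a=1
  step 4: m=24, q=9, a=6
  step 5: m=30, q=2, a=30
  step 6: m=30, q=9, a=6
  step 7: m=24, q=38, a=1
  step 8: m=14, q=19, a=2
  step 9: m=24, q=18, a=3
  step 10: m=30, q=1, a=60
a_10 = 2*a_0 = 60, so the period closes here.
sqrt(918) = [30; 3, 2, 1, 6, 30, 6, 1, 2, 3, 60]
Period length = 10

10


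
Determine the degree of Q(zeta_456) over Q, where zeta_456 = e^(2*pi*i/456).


The degree equals Euler's totient phi(456).
456 = 2^3 * 3 * 19
phi(456) = 144

144


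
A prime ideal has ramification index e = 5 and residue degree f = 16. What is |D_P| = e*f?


|D_P| = e * f
= 5 * 16
= 80

80


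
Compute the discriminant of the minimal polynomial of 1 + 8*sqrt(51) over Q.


The element 1 + 8*sqrt(51) has minimal polynomial:
x^2 - 2*x - 3263
Discriminant = (-2)^2 - 4*(-3263)
= 4 + 13052
= 13056

13056


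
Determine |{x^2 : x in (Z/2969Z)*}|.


For prime p, the number of non-zero quadratic residues is (p-1)/2.
= (2969-1)/2
= 1484

1484


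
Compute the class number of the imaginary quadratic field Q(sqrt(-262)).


K = Q(sqrt(-262)). d mod 4 = 2, so D = disc(K) = 4d = -1048
h(K) equals the number of primitive reduced positive-definite forms (a, b, c) = a*x^2 + b*x*y + c*y^2 with b^2 - 4ac = D,
where reduced means |b| <= a <= c, with b >= 0 whenever |b| = a or a = c, and primitive means gcd(a, b, c) = 1.
Reduced forces 3a^2 <= |D| = 1048, so 1 <= a <= 18; b must have the parity of D, and c = (b^2 - D)/(4a) must be an integer >= a.
Enumerate a = 1..18, b in [-a, a]:
  a=1: (1, 0, 262)  [1]
  a=2: (2, 0, 131)  [1]
  a=3..6: none
  a=7: (7, -4, 38), (7, 4, 38)  [2]
  a=8..13: none
  a=14: (14, -4, 19), (14, 4, 19)  [2]
  a=15..18: none
Total reduced forms: 1 + 1 + 2 + 2 = 6
h = 6

6


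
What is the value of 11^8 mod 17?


p = 17 is prime and the exponent is (p-1)/2 = 8, so by Euler's criterion 11^8 = (11/17) = +1 or -1 mod 17.
Compute by square-and-multiply:
  8 = 8 (binary 1000)
  Repeated squaring mod 17: 11^1 = 11, 11^2 = 2, 11^4 = 4, 11^8 = 16
  11^8 = 16 mod 17
Result 16 = p - 1 = -1 mod 17: 11 is a quadratic non-residue mod 17. As a residue in [0, p-1] the value is 16.
11^8 mod 17 = 16

16


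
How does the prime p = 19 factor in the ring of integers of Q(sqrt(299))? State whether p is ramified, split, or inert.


K = Q(sqrt(299)). Since d mod 4 = 3, disc(K) = 1196.
Check p | disc: 1196 mod 19 = 18.
p does not divide disc. Compute Legendre symbol (d/p):
14^((19-1)/2) mod 19 = -1
(d/p) = -1, so p is inert: (p) stays prime with e=1, f=2, g=1.
Therefore p is inert.

inert


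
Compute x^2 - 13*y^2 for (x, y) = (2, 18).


x^2 - d*y^2
= 2^2 - 13*18^2
= 4 - 4212
= -4208

-4208


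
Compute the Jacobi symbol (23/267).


Compute (23/267) via quadratic reciprocity:
  reciprocity: (23/267) -> -(267/23)
  reduce: (14/23)
  pull out 2: (2/23) = +1  (since 23 mod 8 = 7)
  reciprocity: (7/23) -> -(23/7)
  reduce: (2/7)
  pull out 2: (2/7) = +1  (since 7 mod 8 = 7)
  (1/7) = 1
Product of signs = 1

1


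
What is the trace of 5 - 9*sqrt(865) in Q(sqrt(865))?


Tr(a + b*sqrt(d)) = (a + b*sqrt(d)) + (a - b*sqrt(d)) = 2a
= 2 * (5)
= 10

10


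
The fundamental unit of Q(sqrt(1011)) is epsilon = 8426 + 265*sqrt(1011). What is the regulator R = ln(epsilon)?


epsilon = 8426 + 265*sqrt(1011)
= 16851.9999
R = ln(16851.9999)
= 9.7322

9.7322


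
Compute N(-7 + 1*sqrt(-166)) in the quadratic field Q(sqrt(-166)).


N(a + b*sqrt(d)) = a^2 - d*b^2
= (-7)^2 - (-166)*(1)^2
= 49 + 166
= 215

215


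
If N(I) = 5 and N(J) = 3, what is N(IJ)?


N(IJ) = N(I) * N(J)
= 5 * 3
= 15

15


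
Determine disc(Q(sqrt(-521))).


For K = Q(sqrt(d)) with d squarefree: disc(K) = d if d = 1 mod 4, and disc(K) = 4d if d = 2 or 3 mod 4.
Here d = -521, and d mod 4 = 3.
d = 3 mod 4, not 1 (O_K = Z[sqrt(d)]), so disc(K) = 4d = 4 * (-521) = -2084

-2084


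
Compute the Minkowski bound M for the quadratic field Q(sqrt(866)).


d = 866, d mod 4 = 2, so disc(K) = 4d = 3464; |disc(K)| = 3464
Real quadratic field, so n = 2, s = r2 = 0, r1 = 2
M = (n!/n^n) * (4/pi)^s * sqrt(|disc(K)|) = (2!/2^2) * (4/pi)^0 * sqrt(3464)
= 0.5 * 1.000000 * 58.855756
= 29.4279

29.4279


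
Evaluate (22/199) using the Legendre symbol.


p = 199 is prime, so compute (22/199) with the reciprocity algorithm (Jacobi-symbol steps: pull out 2s via (2/n), flip via reciprocity, reduce):
  pull out 2: (2/199) = +1  (since 199 mod 8 = 7)
  reciprocity: (11/199) -> -(199/11)
  reduce: (1/11)
  (1/11) = 1
Product of signs = -1
(22/199) = -1

-1


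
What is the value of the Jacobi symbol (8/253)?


Compute (8/253) via quadratic reciprocity:
  pull out 2: (2/253) = -1  (since 253 mod 8 = 5)
  pull out 2: (2/253) = -1  (since 253 mod 8 = 5)
  pull out 2: (2/253) = -1  (since 253 mod 8 = 5)
  (1/253) = 1
Product of signs = -1

-1


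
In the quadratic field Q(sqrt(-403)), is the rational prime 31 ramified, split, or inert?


K = Q(sqrt(-403)). Since d mod 4 = 1, disc(K) = -403.
Check p | disc: -403 mod 31 = 0.
p divides disc, so p ramifies: (p) = P^2 with e=2, f=1, g=1.
Therefore p is ramified.

ramified


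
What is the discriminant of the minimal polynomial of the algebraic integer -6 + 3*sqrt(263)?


The element -6 + 3*sqrt(263) has minimal polynomial:
x^2 + 12*x - 2331
Discriminant = (12)^2 - 4*(-2331)
= 144 + 9324
= 9468

9468


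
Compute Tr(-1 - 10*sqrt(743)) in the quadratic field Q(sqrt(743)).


Tr(a + b*sqrt(d)) = (a + b*sqrt(d)) + (a - b*sqrt(d)) = 2a
= 2 * (-1)
= -2

-2


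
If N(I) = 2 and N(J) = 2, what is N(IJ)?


N(IJ) = N(I) * N(J)
= 2 * 2
= 4

4


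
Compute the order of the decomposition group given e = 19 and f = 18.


|D_P| = e * f
= 19 * 18
= 342

342


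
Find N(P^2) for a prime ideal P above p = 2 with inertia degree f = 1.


N(P^a) = p^(a*f)
= 2^(2*1)
= 2^2
= 4

4


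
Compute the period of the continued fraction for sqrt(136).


Run the CF algorithm for sqrt(136).
a_0 = floor(sqrt(136)) = 11; set m_0=0, q_0=1.
Recurrence: m' = q*a - m,  q' = (d - m'^2)/q,  a' = floor((a_0 + m')/q').
  step 1: m=11, q=15, a=1
  step 2: m=4, q=8, a=1
  step 3: m=4, q=15, a=1
  step 4: m=11, q=1, a=22
a_4 = 2*a_0 = 22, so the period closes here.
sqrt(136) = [11; 1, 1, 1, 22]
Period length = 4

4


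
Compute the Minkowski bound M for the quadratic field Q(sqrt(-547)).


d = -547, d mod 4 = 1, so disc(K) = d = -547; |disc(K)| = 547
Imaginary quadratic field, so n = 2, s = r2 = 1, r1 = 0
M = (n!/n^n) * (4/pi)^s * sqrt(|disc(K)|) = (2!/2^2) * (4/pi)^1 * sqrt(547)
= 0.5 * 1.273240 * 23.388031
= 14.8893

14.8893


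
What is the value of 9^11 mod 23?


p = 23 is prime and the exponent is (p-1)/2 = 11, so by Euler's criterion 9^11 = (9/23) = +1 or -1 mod 23.
Compute by square-and-multiply:
  11 = 8 + 2 + 1 (binary 1011)
  Repeated squaring mod 23: 9^1 = 9, 9^2 = 12, 9^4 = 6, 9^8 = 13
  9^11 = 9^8 * 9^2 * 9^1 = 13 * 12 * 9 mod 23
    13 * 12 = 156 = 18 mod 23
    18 * 9 = 162 = 1 mod 23
  9^11 = 1 mod 23
Result 1: 9 is a quadratic residue mod 23.
9^11 mod 23 = 1

1


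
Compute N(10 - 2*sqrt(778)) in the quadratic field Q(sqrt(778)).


N(a + b*sqrt(d)) = a^2 - d*b^2
= (10)^2 - (778)*(-2)^2
= 100 - 3112
= -3012

-3012


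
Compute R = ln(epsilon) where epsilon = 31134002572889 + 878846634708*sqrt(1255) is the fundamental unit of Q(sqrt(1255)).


epsilon = 31134002572889 + 878846634708*sqrt(1255)
= 6.2268e+13
R = ln(6.2268e+13)
= 31.7625

31.7625


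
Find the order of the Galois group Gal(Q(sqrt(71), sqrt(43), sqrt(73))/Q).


The 3 square roots of distinct primes are multiplicatively independent over Q,
so [K:Q] = 2^3 and Gal(K/Q) is isomorphic to (Z/2Z)^3.
|Gal| = 2^3 = 8

8


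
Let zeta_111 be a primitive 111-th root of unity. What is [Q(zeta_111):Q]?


The degree equals Euler's totient phi(111).
111 = 3 * 37
phi(111) = 72

72


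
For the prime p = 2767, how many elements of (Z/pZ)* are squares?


For prime p, the number of non-zero quadratic residues is (p-1)/2.
= (2767-1)/2
= 1383

1383


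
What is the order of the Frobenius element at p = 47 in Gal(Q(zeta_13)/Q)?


The Frobenius at p in Gal(Q(zeta_n)/Q) = (Z/nZ)* is the class of p, so its order is ord_13(47), the smallest k >= 1 with 47^k = 1 mod 13.
n = 13 = 13, phi(13) = 12; the order divides phi(n).
Divisors of 12: 1, 2, 3, 4, 6, 12
Repeated squaring mod 13: 47^1 = 8, 47^2 = 12, 47^4 = 1, 47^8 = 1
Test divisors in increasing order:
  k=1: 47^1 = 8 mod 13
  k=2: 47^2 = 12 mod 13
  k=3: 47^3 = 12 * 8 = 5 mod 13
  k=4: 47^4 = 1 mod 13  <- first divisor giving 1
Order = 4

4


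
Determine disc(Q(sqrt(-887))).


For K = Q(sqrt(d)) with d squarefree: disc(K) = d if d = 1 mod 4, and disc(K) = 4d if d = 2 or 3 mod 4.
Here d = -887, and d mod 4 = 1.
d = 1 mod 4 (O_K = Z[(1+sqrt(d))/2]), so disc(K) = d = -887

-887


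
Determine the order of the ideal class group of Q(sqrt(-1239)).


K = Q(sqrt(-1239)). d mod 4 = 1, so D = disc(K) = d = -1239
h(K) equals the number of primitive reduced positive-definite forms (a, b, c) = a*x^2 + b*x*y + c*y^2 with b^2 - 4ac = D,
where reduced means |b| <= a <= c, with b >= 0 whenever |b| = a or a = c, and primitive means gcd(a, b, c) = 1.
Reduced forces 3a^2 <= |D| = 1239, so 1 <= a <= 20; b must have the parity of D, and c = (b^2 - D)/(4a) must be an integer >= a.
Enumerate a = 1..20, b in [-a, a]:
  a=1: (1, 1, 310)  [1]
  a=2: (2, -1, 155), (2, 1, 155)  [2]
  a=3: (3, 3, 104)  [1]
  a=4: (4, -3, 78), (4, 3, 78)  [2]
  a=5: (5, -1, 62), (5, 1, 62)  [2]
  a=6: (6, -3, 52), (6, 3, 52)  [2]
  a=7: (7, 7, 46)  [1]
  a=8: (8, -3, 39), (8, 3, 39)  [2]
  a=9: none
  a=10: (10, -9, 33), (10, -1, 31), (10, 1, 31), (10, 9, 33)  [4]
  a=11: (11, -9, 30), (11, 9, 30)  [2]
  a=12: (12, -3, 26), (12, 3, 26)  [2]
  a=13: (13, -3, 24), (13, 3, 24)  [2]
  a=14: (14, -7, 23), (14, 7, 23)  [2]
  a=15: (15, -9, 22), (15, 9, 22)  [2]
  a=16: (16, -13, 22), (16, 13, 22)  [2]
  a=17: (17, -11, 20), (17, 11, 20)  [2]
  a=18..19: none
  a=20: (20, 19, 20)  [1]
Total reduced forms: 1 + 2 + 1 + 2 + 2 + 2 + 1 + 2 + 4 + 2 + 2 + 2 + 2 + 2 + 2 + 2 + 1 = 32
h = 32

32


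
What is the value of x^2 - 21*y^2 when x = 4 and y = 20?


x^2 - d*y^2
= 4^2 - 21*20^2
= 16 - 8400
= -8384

-8384


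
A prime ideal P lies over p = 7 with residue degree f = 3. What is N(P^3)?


N(P^a) = p^(a*f)
= 7^(3*3)
= 7^9
= 40353607

40353607


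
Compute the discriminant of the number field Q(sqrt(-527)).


For K = Q(sqrt(d)) with d squarefree: disc(K) = d if d = 1 mod 4, and disc(K) = 4d if d = 2 or 3 mod 4.
Here d = -527, and d mod 4 = 1.
d = 1 mod 4 (O_K = Z[(1+sqrt(d))/2]), so disc(K) = d = -527

-527


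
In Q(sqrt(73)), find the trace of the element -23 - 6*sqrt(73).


Tr(a + b*sqrt(d)) = (a + b*sqrt(d)) + (a - b*sqrt(d)) = 2a
= 2 * (-23)
= -46

-46


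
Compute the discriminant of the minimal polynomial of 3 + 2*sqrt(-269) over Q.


The element 3 + 2*sqrt(-269) has minimal polynomial:
x^2 - 6*x + 1085
Discriminant = (-6)^2 - 4*(1085)
= 36 - 4340
= -4304

-4304


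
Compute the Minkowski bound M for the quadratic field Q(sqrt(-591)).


d = -591, d mod 4 = 1, so disc(K) = d = -591; |disc(K)| = 591
Imaginary quadratic field, so n = 2, s = r2 = 1, r1 = 0
M = (n!/n^n) * (4/pi)^s * sqrt(|disc(K)|) = (2!/2^2) * (4/pi)^1 * sqrt(591)
= 0.5 * 1.273240 * 24.310492
= 15.4765

15.4765


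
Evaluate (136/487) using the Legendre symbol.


p = 487 is prime, so compute (136/487) with the reciprocity algorithm (Jacobi-symbol steps: pull out 2s via (2/n), flip via reciprocity, reduce):
  pull out 2: (2/487) = +1  (since 487 mod 8 = 7)
  pull out 2: (2/487) = +1  (since 487 mod 8 = 7)
  pull out 2: (2/487) = +1  (since 487 mod 8 = 7)
  reciprocity: (17/487) -> +(487/17)
  reduce: (11/17)
  reciprocity: (11/17) -> +(17/11)
  reduce: (6/11)
  pull out 2: (2/11) = -1  (since 11 mod 8 = 3)
  reciprocity: (3/11) -> -(11/3)
  reduce: (2/3)
  pull out 2: (2/3) = -1  (since 3 mod 8 = 3)
  (1/3) = 1
Product of signs = -1
(136/487) = -1

-1


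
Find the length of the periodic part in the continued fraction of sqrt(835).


Run the CF algorithm for sqrt(835).
a_0 = floor(sqrt(835)) = 28; set m_0=0, q_0=1.
Recurrence: m' = q*a - m,  q' = (d - m'^2)/q,  a' = floor((a_0 + m')/q').
  step 1: m=28, q=51, a=1
  step 2: m=23, q=6, a=8
  step 3: m=25, q=35, a=1
  step 4: m=10, q=21, a=1
  step 5: m=11, q=34, a=1
  step 6: m=23, q=9, a=5
  step 7: m=22, q=39, a=1
  step 8: m=17, q=14, a=3
  step 9: m=25, q=15, a=3
  step 10: m=20, q=29, a=1
  step 11: m=9, q=26, a=1
  step 12: m=17, q=21, a=2
  step 13: m=25, q=10, a=5
  step 14: m=25, q=21, a=2
  step 15: m=17, q=26, a=1
  step 16: m=9, q=29, a=1
  step 17: m=20, q=15, a=3
  step 18: m=25, q=14, a=3
  step 19: m=17, q=39, a=1
  step 20: m=22, q=9, a=5
  step 21: m=23, q=34, a=1
  step 22: m=11, q=21, a=1
  step 23: m=10, q=35, a=1
  step 24: m=25, q=6, a=8
  step 25: m=23, q=51, a=1
  step 26: m=28, q=1, a=56
a_26 = 2*a_0 = 56, so the period closes here.
sqrt(835) = [28; 1, 8, 1, 1, 1, 5, 1, 3, 3, 1, 1, 2, 5, 2, 1, 1, 3, 3, 1, 5, 1, 1, 1, 8, 1, 56]
Period length = 26

26


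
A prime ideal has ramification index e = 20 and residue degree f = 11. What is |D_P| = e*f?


|D_P| = e * f
= 20 * 11
= 220

220


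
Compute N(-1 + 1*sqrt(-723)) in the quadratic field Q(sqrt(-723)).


N(a + b*sqrt(d)) = a^2 - d*b^2
= (-1)^2 - (-723)*(1)^2
= 1 + 723
= 724

724


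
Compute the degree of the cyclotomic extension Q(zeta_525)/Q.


The degree equals Euler's totient phi(525).
525 = 3 * 5^2 * 7
phi(525) = 240

240


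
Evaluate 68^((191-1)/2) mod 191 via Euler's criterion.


p = 191 is prime and the exponent is (p-1)/2 = 95, so by Euler's criterion 68^95 = (68/191) = +1 or -1 mod 191.
Compute by square-and-multiply:
  95 = 64 + 16 + 8 + 4 + 2 + 1 (binary 1011111)
  Repeated squaring mod 191: 68^1 = 68, 68^2 = 40, 68^4 = 72, 68^8 = 27, 68^16 = 156, 68^32 = 79, 68^64 = 129
  68^95 = 68^64 * 68^16 * 68^8 * 68^4 * 68^2 * 68^1 = 129 * 156 * 27 * 72 * 40 * 68 mod 191
    129 * 156 = 20124 = 69 mod 191
    69 * 27 = 1863 = 144 mod 191
    144 * 72 = 10368 = 54 mod 191
    54 * 40 = 2160 = 59 mod 191
    59 * 68 = 4012 = 1 mod 191
  68^95 = 1 mod 191
Result 1: 68 is a quadratic residue mod 191.
68^95 mod 191 = 1

1


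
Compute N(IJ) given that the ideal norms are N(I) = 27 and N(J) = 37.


N(IJ) = N(I) * N(J)
= 27 * 37
= 999

999


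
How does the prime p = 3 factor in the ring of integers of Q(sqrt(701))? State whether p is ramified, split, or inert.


K = Q(sqrt(701)). Since d mod 4 = 1, disc(K) = 701.
Check p | disc: 701 mod 3 = 2.
p does not divide disc. Compute Legendre symbol (d/p):
2^((3-1)/2) mod 3 = -1
(d/p) = -1, so p is inert: (p) stays prime with e=1, f=2, g=1.
Therefore p is inert.

inert


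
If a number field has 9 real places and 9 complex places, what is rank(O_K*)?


By Dirichlet's unit theorem:
rank = r1 + r2 - 1
= 9 + 9 - 1
= 17

17
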